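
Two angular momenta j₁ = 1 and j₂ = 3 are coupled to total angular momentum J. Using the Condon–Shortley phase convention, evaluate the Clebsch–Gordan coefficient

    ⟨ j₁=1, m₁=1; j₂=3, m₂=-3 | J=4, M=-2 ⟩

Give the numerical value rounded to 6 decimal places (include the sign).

j₁+j₂−J=0  J+j₁−j₂=2  J−j₁+j₂=6  j₁+j₂+J+1=9
(j₁±m₁, j₂±m₂, J±M) = (2,0,0,6,2,6)
P² = 518400/7
sum k=0..0:
  [0] +1/1440 = 1/1440
S = 1/1440
C² = P²·S² = 1/28 ; C = +0.188982

+0.188982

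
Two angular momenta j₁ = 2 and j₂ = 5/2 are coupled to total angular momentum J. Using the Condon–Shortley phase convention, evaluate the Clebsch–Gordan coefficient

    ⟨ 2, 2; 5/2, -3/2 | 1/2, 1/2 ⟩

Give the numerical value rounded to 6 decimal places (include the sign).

+√(1/15) ≈ +0.258199

triangle: 4!·0!·1!/6! = 24/720
(j±m)!: 4!·0!·1!·4!·1!·0! = 576
prefactor² = (2J+1)·Δ·N² = 192/5
  k=0: +1/(0!·4!·0!·1!·0!·0!) = 1/24
Σ = 1/24  ⇒  CG² = 192/5·1/24² = 1/15
CG = +√(1/15) = +0.258199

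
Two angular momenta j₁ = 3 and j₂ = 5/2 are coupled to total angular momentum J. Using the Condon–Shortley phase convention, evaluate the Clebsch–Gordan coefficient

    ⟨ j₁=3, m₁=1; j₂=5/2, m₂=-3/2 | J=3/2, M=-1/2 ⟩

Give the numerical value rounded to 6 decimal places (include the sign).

triangle: 4!×2!×1!/8! = 48/40320
(j±m)!: 4!×2!×1!×4!×1!×2! = 2304
prefactor² = (2J+1)×Δ×N² = 384/35
  k=0: +1/(0!×4!×2!×1!×0!×0!) = 1/48
  k=1: −1/(1!×3!×1!×0!×1!×1!) = -1/6
Σ = -7/48  ⇒  CG² = 384/35×(-7/48)² = 7/30
CG = −√(7/30) = -0.483046

−√(7/30) = -0.483046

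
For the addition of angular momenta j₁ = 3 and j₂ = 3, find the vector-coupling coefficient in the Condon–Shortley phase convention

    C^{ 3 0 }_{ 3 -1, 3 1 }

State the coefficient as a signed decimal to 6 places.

+0.408248  (= +√(1/6))

triangle: 3!·3!·3!/10! = 216/3628800
(j±m)!: 2!·4!·4!·2!·3!·3! = 82944
prefactor² = (2J+1)·Δ·N² = 864/25
  k=1: −1/(1!·2!·3!·3!·0!·0!) = -1/72
  k=2: +1/(2!·1!·2!·2!·1!·1!) = 1/8
  k=3: −1/(3!·0!·1!·1!·2!·2!) = -1/24
Σ = 5/72  ⇒  CG² = 864/25·5/72² = 1/6
CG = +√(1/6) = +0.408248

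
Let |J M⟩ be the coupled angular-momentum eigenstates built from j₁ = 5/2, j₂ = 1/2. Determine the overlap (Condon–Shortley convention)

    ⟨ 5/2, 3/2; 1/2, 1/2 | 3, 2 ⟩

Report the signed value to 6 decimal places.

+√(5/6) ≈ +0.912871

j₁+j₂−J=0  J+j₁−j₂=5  J−j₁+j₂=1  j₁+j₂+J+1=7
(j₁±m₁, j₂±m₂, J±M) = (4,1,1,0,5,1)
P² = 480
sum k=0..0:
  [0] +1/24 = 1/24
S = 1/24
C² = P²·S² = 5/6 ; C = +0.912871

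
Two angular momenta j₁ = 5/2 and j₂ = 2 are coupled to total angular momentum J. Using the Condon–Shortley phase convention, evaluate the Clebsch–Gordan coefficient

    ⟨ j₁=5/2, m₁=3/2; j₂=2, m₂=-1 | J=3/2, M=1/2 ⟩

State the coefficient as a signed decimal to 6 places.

triangle: 3!·2!·1!/7! = 12/5040
(j±m)!: 4!·1!·1!·3!·2!·1! = 288
prefactor² = (2J+1)·Δ·N² = 96/35
  k=0: +1/(0!·3!·1!·1!·1!·0!) = 1/6
  k=1: −1/(1!·2!·0!·0!·2!·1!) = -1/4
Σ = -1/12  ⇒  CG² = 96/35·(-1/12)² = 2/105
CG = −√(2/105) = -0.138013

−√(2/105) = -0.138013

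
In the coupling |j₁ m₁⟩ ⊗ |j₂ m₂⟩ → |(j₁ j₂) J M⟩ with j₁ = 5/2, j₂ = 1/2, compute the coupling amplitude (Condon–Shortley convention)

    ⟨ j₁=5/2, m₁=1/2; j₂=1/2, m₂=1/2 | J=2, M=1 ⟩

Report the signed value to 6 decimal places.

-0.577350  (= −√(1/3))

√[5·1!4!0!/6! · 3!2!1!0!3!1!] = √(12)
  +(−1)^1/∏(1,0,1,0,3,0)! = -1/6  (running -1/6)
⟨..|..⟩ = √(12)·(-1/6) = -0.577350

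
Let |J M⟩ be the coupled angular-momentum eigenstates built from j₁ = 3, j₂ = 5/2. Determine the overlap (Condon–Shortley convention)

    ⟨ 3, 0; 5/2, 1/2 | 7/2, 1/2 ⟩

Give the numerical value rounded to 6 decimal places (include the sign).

j₁+j₂−J=2  J+j₁−j₂=4  J−j₁+j₂=3  j₁+j₂+J+1=10
(j₁±m₁, j₂±m₂, J±M) = (3,3,3,2,4,3)
P² = 6912/175
sum k=0..2:
  [0] +1/72 = 1/72
  [1] −1/8 = -1/8
  [2] +1/24 = 1/24
S = -5/72
C² = P²·S² = 4/21 ; C = -0.436436

-0.436436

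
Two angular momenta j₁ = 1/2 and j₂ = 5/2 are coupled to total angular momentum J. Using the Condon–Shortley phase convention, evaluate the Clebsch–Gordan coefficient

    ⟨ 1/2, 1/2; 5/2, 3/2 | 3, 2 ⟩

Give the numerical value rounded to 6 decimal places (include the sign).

j₁+j₂−J=0  J+j₁−j₂=1  J−j₁+j₂=5  j₁+j₂+J+1=7
(j₁±m₁, j₂±m₂, J±M) = (1,0,4,1,5,1)
P² = 480
sum k=0..0:
  [0] +1/24 = 1/24
S = 1/24
C² = P²·S² = 5/6 ; C = +0.912871

+0.912871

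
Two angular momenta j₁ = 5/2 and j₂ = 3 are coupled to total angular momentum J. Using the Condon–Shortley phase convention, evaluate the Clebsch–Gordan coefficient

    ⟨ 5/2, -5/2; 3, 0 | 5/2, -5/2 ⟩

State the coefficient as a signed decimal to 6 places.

j₁+j₂−J=3  J+j₁−j₂=2  J−j₁+j₂=3  j₁+j₂+J+1=9
(j₁±m₁, j₂±m₂, J±M) = (0,5,3,3,0,5)
P² = 4320/7
sum k=3..3:
  [3] −1/72 = -1/72
S = -1/72
C² = P²·S² = 5/42 ; C = -0.345033

-0.345033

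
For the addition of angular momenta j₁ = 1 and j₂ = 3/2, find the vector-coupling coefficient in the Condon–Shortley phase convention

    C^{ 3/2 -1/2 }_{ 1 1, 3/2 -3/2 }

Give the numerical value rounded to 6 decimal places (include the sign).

+0.632456  (= +√(2/5))

j₁+j₂−J=1  J+j₁−j₂=1  J−j₁+j₂=2  j₁+j₂+J+1=5
(j₁±m₁, j₂±m₂, J±M) = (2,0,0,3,1,2)
P² = 8/5
sum k=0..0:
  [0] +1/2 = 1/2
S = 1/2
C² = P²·S² = 2/5 ; C = +0.632456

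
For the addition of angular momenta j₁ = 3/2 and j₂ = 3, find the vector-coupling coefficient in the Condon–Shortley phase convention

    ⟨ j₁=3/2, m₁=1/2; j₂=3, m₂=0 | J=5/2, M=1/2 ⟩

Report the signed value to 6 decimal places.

−√(6/35) ≈ -0.414039

√[6·2!1!4!/8! · 2!1!3!3!3!2!] = √(216/35)
  +(−1)^0/∏(0,2,1,3,0,1)! = 1/12  (running 1/12)
  +(−1)^1/∏(1,1,0,2,1,2)! = -1/4  (running -1/6)
⟨..|..⟩ = √(216/35)·(-1/6) = -0.414039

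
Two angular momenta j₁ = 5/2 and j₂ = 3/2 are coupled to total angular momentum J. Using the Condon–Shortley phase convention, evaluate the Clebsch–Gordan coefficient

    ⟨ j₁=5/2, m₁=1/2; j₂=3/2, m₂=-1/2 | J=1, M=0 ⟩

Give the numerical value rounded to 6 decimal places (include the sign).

−√(3/10) = -0.547723

triangle: 3!×2!×0!/6! = 12/720
(j±m)!: 3!×2!×1!×2!×1!×1! = 24
prefactor² = (2J+1)×Δ×N² = 6/5
  k=1: −1/(1!×2!×1!×0!×1!×0!) = -1/2
Σ = -1/2  ⇒  CG² = 6/5×(-1/2)² = 3/10
CG = −√(3/10) = -0.547723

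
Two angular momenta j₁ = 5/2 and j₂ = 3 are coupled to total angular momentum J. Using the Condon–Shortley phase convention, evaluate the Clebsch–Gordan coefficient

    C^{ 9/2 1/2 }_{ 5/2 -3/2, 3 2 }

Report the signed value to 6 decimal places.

−√(361/1386) ≈ -0.510355

j₁+j₂−J=1  J+j₁−j₂=4  J−j₁+j₂=5  j₁+j₂+J+1=11
(j₁±m₁, j₂±m₂, J±M) = (1,4,5,1,5,4)
P² = 460800/77
sum k=0..1:
  [0] +1/2880 = 1/2880
  [1] −1/144 = -1/144
S = -19/2880
C² = P²·S² = 361/1386 ; C = -0.510355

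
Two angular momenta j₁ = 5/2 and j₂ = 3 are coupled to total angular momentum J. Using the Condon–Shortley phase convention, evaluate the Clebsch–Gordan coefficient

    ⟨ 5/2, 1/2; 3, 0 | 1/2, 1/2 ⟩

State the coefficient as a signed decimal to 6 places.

√[2·5!0!1!/7! · 3!2!3!3!1!0!] = √(144/7)
  +(−1)^2/∏(2,3,0,1,0,0)! = 1/12  (running 1/12)
⟨..|..⟩ = √(144/7)·(1/12) = +0.377964

+0.377964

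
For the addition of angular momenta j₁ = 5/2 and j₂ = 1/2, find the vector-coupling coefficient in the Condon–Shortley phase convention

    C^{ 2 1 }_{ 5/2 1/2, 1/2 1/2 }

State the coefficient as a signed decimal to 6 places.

j₁+j₂−J=1  J+j₁−j₂=4  J−j₁+j₂=0  j₁+j₂+J+1=6
(j₁±m₁, j₂±m₂, J±M) = (3,2,1,0,3,1)
P² = 12
sum k=1..1:
  [1] −1/6 = -1/6
S = -1/6
C² = P²·S² = 1/3 ; C = -0.577350

−√(1/3) ≈ -0.577350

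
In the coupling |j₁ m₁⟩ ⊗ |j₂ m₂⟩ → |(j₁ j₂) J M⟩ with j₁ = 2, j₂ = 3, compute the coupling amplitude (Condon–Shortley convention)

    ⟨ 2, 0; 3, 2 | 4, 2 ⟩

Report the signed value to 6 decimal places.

-0.585540

triangle: 1!·3!·5!/10! = 720/3628800
(j±m)!: 2!·2!·5!·1!·6!·2! = 691200
prefactor² = (2J+1)·Δ·N² = 8640/7
  k=0: +1/(0!·1!·2!·5!·1!·0!) = 1/240
  k=1: −1/(1!·0!·1!·4!·2!·1!) = -1/48
Σ = -1/60  ⇒  CG² = 8640/7·(-1/60)² = 12/35
CG = −√(12/35) = -0.585540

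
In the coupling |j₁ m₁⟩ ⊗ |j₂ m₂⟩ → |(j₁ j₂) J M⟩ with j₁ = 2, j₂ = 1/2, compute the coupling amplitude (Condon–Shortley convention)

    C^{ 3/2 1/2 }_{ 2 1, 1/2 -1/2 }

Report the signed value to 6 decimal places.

j₁+j₂−J=1  J+j₁−j₂=3  J−j₁+j₂=0  j₁+j₂+J+1=5
(j₁±m₁, j₂±m₂, J±M) = (3,1,0,1,2,1)
P² = 12/5
sum k=0..0:
  [0] +1/2 = 1/2
S = 1/2
C² = P²·S² = 3/5 ; C = +0.774597

+√(3/5) = +0.774597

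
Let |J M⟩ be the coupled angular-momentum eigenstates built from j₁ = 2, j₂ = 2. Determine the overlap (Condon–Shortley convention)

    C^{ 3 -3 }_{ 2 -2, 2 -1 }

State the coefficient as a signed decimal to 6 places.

−√(1/2) = -0.707107

j₁+j₂−J=1  J+j₁−j₂=3  J−j₁+j₂=3  j₁+j₂+J+1=8
(j₁±m₁, j₂±m₂, J±M) = (0,4,1,3,0,6)
P² = 648
sum k=1..1:
  [1] −1/36 = -1/36
S = -1/36
C² = P²·S² = 1/2 ; C = -0.707107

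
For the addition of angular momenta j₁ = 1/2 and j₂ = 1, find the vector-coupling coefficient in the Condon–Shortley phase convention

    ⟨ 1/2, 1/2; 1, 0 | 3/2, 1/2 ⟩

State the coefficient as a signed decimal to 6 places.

triangle: 0!×1!×2!/4! = 2/24
(j±m)!: 1!×0!×1!×1!×2!×1! = 2
prefactor² = (2J+1)×Δ×N² = 2/3
  k=0: +1/(0!×0!×0!×1!×1!×1!) = 1
Σ = 1  ⇒  CG² = 2/3×1² = 2/3
CG = +√(2/3) = +0.816497

+√(2/3) ≈ +0.816497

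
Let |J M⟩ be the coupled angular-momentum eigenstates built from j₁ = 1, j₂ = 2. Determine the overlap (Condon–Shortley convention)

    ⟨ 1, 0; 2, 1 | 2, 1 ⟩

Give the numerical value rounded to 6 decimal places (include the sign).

√[5·1!1!3!/6! · 1!1!3!1!3!1!] = √(3/2)
  +(−1)^0/∏(0,1,1,3,0,0)! = 1/6  (running 1/6)
  +(−1)^1/∏(1,0,0,2,1,1)! = -1/2  (running -1/3)
⟨..|..⟩ = √(3/2)·(-1/3) = -0.408248

−√(1/6) ≈ -0.408248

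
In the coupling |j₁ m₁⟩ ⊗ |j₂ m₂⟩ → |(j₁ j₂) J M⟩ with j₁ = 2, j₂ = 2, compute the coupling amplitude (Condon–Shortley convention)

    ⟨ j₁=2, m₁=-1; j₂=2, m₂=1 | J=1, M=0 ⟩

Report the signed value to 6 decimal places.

+0.316228  (= +√(1/10))

j₁+j₂−J=3  J+j₁−j₂=1  J−j₁+j₂=1  j₁+j₂+J+1=6
(j₁±m₁, j₂±m₂, J±M) = (1,3,3,1,1,1)
P² = 9/10
sum k=2..3:
  [2] +1/2 = 1/2
  [3] −1/6 = -1/6
S = 1/3
C² = P²·S² = 1/10 ; C = +0.316228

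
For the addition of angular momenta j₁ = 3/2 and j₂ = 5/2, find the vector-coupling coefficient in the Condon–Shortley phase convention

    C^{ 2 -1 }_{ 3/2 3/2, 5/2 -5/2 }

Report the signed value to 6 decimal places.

√[5·2!1!3!/7! · 3!0!0!5!1!3!] = √(360/7)
  +(−1)^0/∏(0,2,0,0,1,3)! = 1/12  (running 1/12)
⟨..|..⟩ = √(360/7)·(1/12) = +0.597614

+0.597614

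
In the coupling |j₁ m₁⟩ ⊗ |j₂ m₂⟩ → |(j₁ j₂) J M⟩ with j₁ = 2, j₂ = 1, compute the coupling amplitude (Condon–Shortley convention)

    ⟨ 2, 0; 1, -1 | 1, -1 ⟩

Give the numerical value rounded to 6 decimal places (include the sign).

+0.316228

√[3·2!2!0!/5! · 2!2!0!2!0!2!] = √(8/5)
  +(−1)^0/∏(0,2,2,0,0,0)! = 1/4  (running 1/4)
⟨..|..⟩ = √(8/5)·(1/4) = +0.316228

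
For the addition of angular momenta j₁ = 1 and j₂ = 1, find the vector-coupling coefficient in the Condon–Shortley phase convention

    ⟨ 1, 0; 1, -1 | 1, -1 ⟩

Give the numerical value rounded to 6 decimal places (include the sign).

j₁+j₂−J=1  J+j₁−j₂=1  J−j₁+j₂=1  j₁+j₂+J+1=4
(j₁±m₁, j₂±m₂, J±M) = (1,1,0,2,0,2)
P² = 1/2
sum k=0..0:
  [0] +1/1 = 1
S = 1
C² = P²·S² = 1/2 ; C = +0.707107

+√(1/2) ≈ +0.707107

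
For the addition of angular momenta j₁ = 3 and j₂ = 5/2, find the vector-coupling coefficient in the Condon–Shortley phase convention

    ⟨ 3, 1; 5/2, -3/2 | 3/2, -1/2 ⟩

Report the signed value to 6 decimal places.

triangle: 4!·2!·1!/8! = 48/40320
(j±m)!: 4!·2!·1!·4!·1!·2! = 2304
prefactor² = (2J+1)·Δ·N² = 384/35
  k=0: +1/(0!·4!·2!·1!·0!·0!) = 1/48
  k=1: −1/(1!·3!·1!·0!·1!·1!) = -1/6
Σ = -7/48  ⇒  CG² = 384/35·(-7/48)² = 7/30
CG = −√(7/30) = -0.483046

-0.483046  (= −√(7/30))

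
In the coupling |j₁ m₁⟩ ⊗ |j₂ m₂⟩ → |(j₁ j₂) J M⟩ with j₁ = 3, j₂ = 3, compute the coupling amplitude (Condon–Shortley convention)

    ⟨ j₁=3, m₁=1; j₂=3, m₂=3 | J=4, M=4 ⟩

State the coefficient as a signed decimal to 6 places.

triangle: 2!·4!·4!/11! = 1152/39916800
(j±m)!: 4!·2!·6!·0!·8!·0! = 1393459200
prefactor² = (2J+1)·Δ·N² = 3981312/11
  k=2: +1/(2!·0!·0!·4!·4!·0!) = 1/1152
Σ = 1/1152  ⇒  CG² = 3981312/11·1/1152² = 3/11
CG = +√(3/11) = +0.522233

+√(3/11) ≈ +0.522233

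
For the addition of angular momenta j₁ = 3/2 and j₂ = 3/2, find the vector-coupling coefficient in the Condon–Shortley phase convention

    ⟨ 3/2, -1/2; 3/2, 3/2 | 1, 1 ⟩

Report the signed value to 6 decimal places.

+0.547723  (= +√(3/10))

√[3·2!1!1!/5! · 1!2!3!0!2!0!] = √(6/5)
  +(−1)^2/∏(2,0,0,1,1,0)! = 1/2  (running 1/2)
⟨..|..⟩ = √(6/5)·(1/2) = +0.547723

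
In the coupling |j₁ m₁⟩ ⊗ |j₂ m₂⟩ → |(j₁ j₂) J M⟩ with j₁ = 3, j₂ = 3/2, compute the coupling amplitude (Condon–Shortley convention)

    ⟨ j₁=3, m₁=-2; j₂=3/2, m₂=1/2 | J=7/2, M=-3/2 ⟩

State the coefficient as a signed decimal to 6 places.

-0.654654

j₁+j₂−J=1  J+j₁−j₂=5  J−j₁+j₂=2  j₁+j₂+J+1=9
(j₁±m₁, j₂±m₂, J±M) = (1,5,2,1,2,5)
P² = 6400/21
sum k=0..1:
  [0] +1/240 = 1/240
  [1] −1/24 = -1/24
S = -3/80
C² = P²·S² = 3/7 ; C = -0.654654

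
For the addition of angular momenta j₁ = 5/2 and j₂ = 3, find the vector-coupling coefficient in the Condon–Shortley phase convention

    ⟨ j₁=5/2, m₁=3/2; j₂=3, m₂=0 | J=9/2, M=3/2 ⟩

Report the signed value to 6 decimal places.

+√(45/154) ≈ +0.540562

j₁+j₂−J=1  J+j₁−j₂=4  J−j₁+j₂=5  j₁+j₂+J+1=11
(j₁±m₁, j₂±m₂, J±M) = (4,1,3,3,6,3)
P² = 207360/77
sum k=0..1:
  [0] +1/72 = 1/72
  [1] −1/288 = -1/288
S = 1/96
C² = P²·S² = 45/154 ; C = +0.540562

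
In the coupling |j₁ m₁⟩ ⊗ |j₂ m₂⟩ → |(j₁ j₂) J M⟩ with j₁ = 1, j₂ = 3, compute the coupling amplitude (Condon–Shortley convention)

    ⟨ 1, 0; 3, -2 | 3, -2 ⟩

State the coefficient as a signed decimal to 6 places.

triangle: 1!*1!*5!/8! = 120/40320
(j±m)!: 1!*1!*1!*5!*1!*5! = 14400
prefactor² = (2J+1)*Δ*N² = 300
  k=0: +1/(0!*1!*1!*1!*0!*4!) = 1/24
  k=1: −1/(1!*0!*0!*0!*1!*5!) = -1/120
Σ = 1/30  ⇒  CG² = 300*1/30² = 1/3
CG = +√(1/3) = +0.577350

+0.577350  (= +√(1/3))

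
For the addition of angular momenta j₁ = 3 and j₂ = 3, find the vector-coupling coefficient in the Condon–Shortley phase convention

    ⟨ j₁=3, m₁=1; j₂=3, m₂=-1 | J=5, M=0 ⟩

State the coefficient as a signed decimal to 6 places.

+0.545545

√[11·1!5!5!/12! · 4!2!2!4!5!5!] = √(76800/7)
  +(−1)^0/∏(0,1,2,2,3,3)! = 1/144  (running 1/144)
  +(−1)^1/∏(1,0,1,1,4,4)! = -1/576  (running 1/192)
⟨..|..⟩ = √(76800/7)·(1/192) = +0.545545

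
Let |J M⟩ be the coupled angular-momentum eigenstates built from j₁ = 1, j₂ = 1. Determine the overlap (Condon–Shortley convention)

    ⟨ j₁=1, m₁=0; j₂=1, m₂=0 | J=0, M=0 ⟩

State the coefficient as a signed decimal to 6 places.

-0.577350  (= −√(1/3))

√[1·2!0!0!/3! · 1!1!1!1!0!0!] = √(1/3)
  +(−1)^1/∏(1,1,0,0,0,0)! = -1  (running -1)
⟨..|..⟩ = √(1/3)·(-1) = -0.577350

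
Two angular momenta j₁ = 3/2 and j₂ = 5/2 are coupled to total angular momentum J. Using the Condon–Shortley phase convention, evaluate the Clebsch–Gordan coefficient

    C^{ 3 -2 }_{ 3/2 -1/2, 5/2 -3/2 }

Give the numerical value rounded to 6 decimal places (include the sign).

j₁+j₂−J=1  J+j₁−j₂=2  J−j₁+j₂=4  j₁+j₂+J+1=8
(j₁±m₁, j₂±m₂, J±M) = (1,2,1,4,1,5)
P² = 48
sum k=0..1:
  [0] +1/12 = 1/12
  [1] −1/24 = -1/24
S = 1/24
C² = P²·S² = 1/12 ; C = +0.288675

+0.288675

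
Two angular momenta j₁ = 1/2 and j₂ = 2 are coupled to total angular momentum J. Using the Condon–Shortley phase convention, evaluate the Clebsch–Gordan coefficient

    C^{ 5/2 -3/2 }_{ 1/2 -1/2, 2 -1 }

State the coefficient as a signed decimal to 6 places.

j₁+j₂−J=0  J+j₁−j₂=1  J−j₁+j₂=4  j₁+j₂+J+1=6
(j₁±m₁, j₂±m₂, J±M) = (0,1,1,3,1,4)
P² = 144/5
sum k=0..0:
  [0] +1/6 = 1/6
S = 1/6
C² = P²·S² = 4/5 ; C = +0.894427

+0.894427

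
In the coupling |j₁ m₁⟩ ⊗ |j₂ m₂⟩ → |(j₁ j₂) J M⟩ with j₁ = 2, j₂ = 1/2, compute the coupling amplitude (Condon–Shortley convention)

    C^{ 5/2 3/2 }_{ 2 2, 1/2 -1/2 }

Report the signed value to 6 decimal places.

j₁+j₂−J=0  J+j₁−j₂=4  J−j₁+j₂=1  j₁+j₂+J+1=6
(j₁±m₁, j₂±m₂, J±M) = (4,0,0,1,4,1)
P² = 576/5
sum k=0..0:
  [0] +1/24 = 1/24
S = 1/24
C² = P²·S² = 1/5 ; C = +0.447214

+0.447214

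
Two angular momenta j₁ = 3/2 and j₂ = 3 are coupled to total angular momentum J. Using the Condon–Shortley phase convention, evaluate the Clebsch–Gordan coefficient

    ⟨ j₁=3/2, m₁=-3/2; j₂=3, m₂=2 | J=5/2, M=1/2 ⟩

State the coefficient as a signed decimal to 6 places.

+√(3/7) = +0.654654

j₁+j₂−J=2  J+j₁−j₂=1  J−j₁+j₂=4  j₁+j₂+J+1=8
(j₁±m₁, j₂±m₂, J±M) = (0,3,5,1,3,2)
P² = 432/7
sum k=2..2:
  [2] +1/12 = 1/12
S = 1/12
C² = P²·S² = 3/7 ; C = +0.654654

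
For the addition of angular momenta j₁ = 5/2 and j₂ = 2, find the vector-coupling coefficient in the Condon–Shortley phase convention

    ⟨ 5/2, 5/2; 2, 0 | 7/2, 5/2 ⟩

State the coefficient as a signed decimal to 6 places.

+0.690066

√[8·1!4!3!/9! · 5!0!2!2!6!1!] = √(7680/7)
  +(−1)^0/∏(0,1,0,2,4,1)! = 1/48  (running 1/48)
⟨..|..⟩ = √(7680/7)·(1/48) = +0.690066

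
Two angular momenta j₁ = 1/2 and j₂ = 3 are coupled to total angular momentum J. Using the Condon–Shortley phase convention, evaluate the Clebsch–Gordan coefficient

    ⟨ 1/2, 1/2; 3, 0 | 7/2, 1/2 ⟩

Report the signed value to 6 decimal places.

+0.755929

j₁+j₂−J=0  J+j₁−j₂=1  J−j₁+j₂=6  j₁+j₂+J+1=8
(j₁±m₁, j₂±m₂, J±M) = (1,0,3,3,4,3)
P² = 5184/7
sum k=0..0:
  [0] +1/36 = 1/36
S = 1/36
C² = P²·S² = 4/7 ; C = +0.755929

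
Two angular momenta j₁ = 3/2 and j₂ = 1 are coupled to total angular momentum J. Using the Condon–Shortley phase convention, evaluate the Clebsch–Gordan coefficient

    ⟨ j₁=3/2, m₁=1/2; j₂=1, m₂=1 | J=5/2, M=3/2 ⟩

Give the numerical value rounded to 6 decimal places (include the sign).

+√(3/5) = +0.774597

j₁+j₂−J=0  J+j₁−j₂=3  J−j₁+j₂=2  j₁+j₂+J+1=6
(j₁±m₁, j₂±m₂, J±M) = (2,1,2,0,4,1)
P² = 48/5
sum k=0..0:
  [0] +1/4 = 1/4
S = 1/4
C² = P²·S² = 3/5 ; C = +0.774597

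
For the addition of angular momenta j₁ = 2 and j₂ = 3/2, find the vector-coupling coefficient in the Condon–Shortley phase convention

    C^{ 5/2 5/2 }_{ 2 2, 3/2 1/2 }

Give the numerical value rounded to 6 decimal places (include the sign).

triangle: 1!·3!·2!/7! = 12/5040
(j±m)!: 4!·0!·2!·1!·5!·0! = 5760
prefactor² = (2J+1)·Δ·N² = 576/7
  k=0: +1/(0!·1!·0!·2!·3!·0!) = 1/12
Σ = 1/12  ⇒  CG² = 576/7·1/12² = 4/7
CG = +√(4/7) = +0.755929

+0.755929  (= +√(4/7))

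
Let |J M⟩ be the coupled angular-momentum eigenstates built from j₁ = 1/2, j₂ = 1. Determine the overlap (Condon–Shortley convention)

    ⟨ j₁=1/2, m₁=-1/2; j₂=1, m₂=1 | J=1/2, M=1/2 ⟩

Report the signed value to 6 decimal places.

-0.816497  (= −√(2/3))

j₁+j₂−J=1  J+j₁−j₂=0  J−j₁+j₂=1  j₁+j₂+J+1=3
(j₁±m₁, j₂±m₂, J±M) = (0,1,2,0,1,0)
P² = 2/3
sum k=1..1:
  [1] −1/1 = -1
S = -1
C² = P²·S² = 2/3 ; C = -0.816497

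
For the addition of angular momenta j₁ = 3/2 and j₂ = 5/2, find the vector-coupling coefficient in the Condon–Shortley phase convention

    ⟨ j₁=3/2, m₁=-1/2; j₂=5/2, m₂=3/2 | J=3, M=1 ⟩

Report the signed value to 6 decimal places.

−√(49/120) ≈ -0.639010

√[7·1!2!4!/8! · 1!2!4!1!4!2!] = √(96/5)
  +(−1)^0/∏(0,1,2,4,0,0)! = 1/48  (running 1/48)
  +(−1)^1/∏(1,0,1,3,1,1)! = -1/6  (running -7/48)
⟨..|..⟩ = √(96/5)·(-7/48) = -0.639010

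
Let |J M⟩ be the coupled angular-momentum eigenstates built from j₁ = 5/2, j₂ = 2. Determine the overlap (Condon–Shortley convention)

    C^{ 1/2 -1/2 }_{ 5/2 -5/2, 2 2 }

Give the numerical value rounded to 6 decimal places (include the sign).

√[2·4!1!0!/6! · 0!5!4!0!0!1!] = √(192)
  +(−1)^4/∏(4,0,1,0,0,0)! = 1/24  (running 1/24)
⟨..|..⟩ = √(192)·(1/24) = +0.577350

+√(1/3) = +0.577350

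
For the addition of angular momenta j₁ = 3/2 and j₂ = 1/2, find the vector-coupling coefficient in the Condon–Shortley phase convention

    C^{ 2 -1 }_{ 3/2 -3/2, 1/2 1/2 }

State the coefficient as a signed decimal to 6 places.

√[5·0!3!1!/5! · 0!3!1!0!1!3!] = √(9)
  +(−1)^0/∏(0,0,3,1,0,0)! = 1/6  (running 1/6)
⟨..|..⟩ = √(9)·(1/6) = +0.500000

+√(1/4) = +0.500000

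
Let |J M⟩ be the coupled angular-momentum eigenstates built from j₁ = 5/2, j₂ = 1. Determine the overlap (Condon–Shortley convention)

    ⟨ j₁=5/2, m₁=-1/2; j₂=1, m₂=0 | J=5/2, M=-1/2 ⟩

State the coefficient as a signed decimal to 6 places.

√[6·1!4!1!/7! · 2!3!1!1!2!3!] = √(144/35)
  +(−1)^0/∏(0,1,3,1,1,0)! = 1/6  (running 1/6)
  +(−1)^1/∏(1,0,2,0,2,1)! = -1/4  (running -1/12)
⟨..|..⟩ = √(144/35)·(-1/12) = -0.169031

-0.169031  (= −√(1/35))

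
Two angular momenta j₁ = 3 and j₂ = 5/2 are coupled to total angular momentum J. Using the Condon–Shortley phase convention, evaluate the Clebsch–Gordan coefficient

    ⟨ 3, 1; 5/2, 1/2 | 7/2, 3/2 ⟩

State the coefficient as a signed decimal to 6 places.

triangle: 2!*4!*3!/10! = 288/3628800
(j±m)!: 4!*2!*3!*2!*5!*2! = 138240
prefactor² = (2J+1)*Δ*N² = 3072/35
  k=0: +1/(0!*2!*2!*3!*2!*0!) = 1/48
  k=1: −1/(1!*1!*1!*2!*3!*1!) = -1/12
  k=2: +1/(2!*0!*0!*1!*4!*2!) = 1/96
Σ = -5/96  ⇒  CG² = 3072/35*(-5/96)² = 5/21
CG = −√(5/21) = -0.487950

−√(5/21) ≈ -0.487950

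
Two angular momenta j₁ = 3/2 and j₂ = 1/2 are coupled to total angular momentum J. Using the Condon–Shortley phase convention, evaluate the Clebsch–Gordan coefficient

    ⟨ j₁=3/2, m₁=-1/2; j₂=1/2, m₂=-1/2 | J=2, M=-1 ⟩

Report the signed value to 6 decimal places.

+√(3/4) ≈ +0.866025

√[5·0!3!1!/5! · 1!2!0!1!1!3!] = √(3)
  +(−1)^0/∏(0,0,2,0,1,1)! = 1/2  (running 1/2)
⟨..|..⟩ = √(3)·(1/2) = +0.866025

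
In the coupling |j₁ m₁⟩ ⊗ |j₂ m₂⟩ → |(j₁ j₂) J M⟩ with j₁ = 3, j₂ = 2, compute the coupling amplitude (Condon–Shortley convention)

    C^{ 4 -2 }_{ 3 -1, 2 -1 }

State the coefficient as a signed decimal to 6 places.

+0.188982

√[9·1!5!3!/10! · 2!4!1!3!2!6!] = √(5184/7)
  +(−1)^0/∏(0,1,4,1,1,2)! = 1/48  (running 1/48)
  +(−1)^1/∏(1,0,3,0,2,3)! = -1/72  (running 1/144)
⟨..|..⟩ = √(5184/7)·(1/144) = +0.188982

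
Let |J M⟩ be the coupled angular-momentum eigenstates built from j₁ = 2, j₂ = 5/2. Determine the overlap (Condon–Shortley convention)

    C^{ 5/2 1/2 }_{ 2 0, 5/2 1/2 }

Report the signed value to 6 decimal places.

j₁+j₂−J=2  J+j₁−j₂=2  J−j₁+j₂=3  j₁+j₂+J+1=8
(j₁±m₁, j₂±m₂, J±M) = (2,2,3,2,3,2)
P² = 72/35
sum k=0..2:
  [0] +1/24 = 1/24
  [1] −1/2 = -1/2
  [2] +1/8 = 1/8
S = -1/3
C² = P²·S² = 8/35 ; C = -0.478091

−√(8/35) = -0.478091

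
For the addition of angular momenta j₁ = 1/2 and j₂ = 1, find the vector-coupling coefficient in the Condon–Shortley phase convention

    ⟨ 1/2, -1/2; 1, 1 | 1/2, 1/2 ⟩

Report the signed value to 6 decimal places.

−√(2/3) ≈ -0.816497

j₁+j₂−J=1  J+j₁−j₂=0  J−j₁+j₂=1  j₁+j₂+J+1=3
(j₁±m₁, j₂±m₂, J±M) = (0,1,2,0,1,0)
P² = 2/3
sum k=1..1:
  [1] −1/1 = -1
S = -1
C² = P²·S² = 2/3 ; C = -0.816497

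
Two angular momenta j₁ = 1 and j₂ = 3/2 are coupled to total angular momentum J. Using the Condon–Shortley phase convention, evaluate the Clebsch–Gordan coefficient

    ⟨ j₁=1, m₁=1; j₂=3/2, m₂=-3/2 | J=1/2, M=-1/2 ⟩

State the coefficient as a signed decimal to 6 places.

+0.707107  (= +√(1/2))

triangle: 2!×0!×1!/4! = 2/24
(j±m)!: 2!×0!×0!×3!×0!×1! = 12
prefactor² = (2J+1)×Δ×N² = 2
  k=0: +1/(0!×2!×0!×0!×0!×1!) = 1/2
Σ = 1/2  ⇒  CG² = 2×1/2² = 1/2
CG = +√(1/2) = +0.707107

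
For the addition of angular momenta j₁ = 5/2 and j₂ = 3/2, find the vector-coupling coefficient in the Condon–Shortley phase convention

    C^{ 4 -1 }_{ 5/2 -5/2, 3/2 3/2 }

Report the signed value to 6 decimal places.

+0.133631

√[9·0!5!3!/9! · 0!5!3!0!3!5!] = √(64800/7)
  +(−1)^0/∏(0,0,5,3,0,0)! = 1/720  (running 1/720)
⟨..|..⟩ = √(64800/7)·(1/720) = +0.133631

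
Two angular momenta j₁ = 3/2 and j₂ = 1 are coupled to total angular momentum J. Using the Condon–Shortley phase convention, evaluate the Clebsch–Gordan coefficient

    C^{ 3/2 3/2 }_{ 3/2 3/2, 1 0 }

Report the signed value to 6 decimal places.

+0.774597

√[4·1!2!1!/5! · 3!0!1!1!3!0!] = √(12/5)
  +(−1)^0/∏(0,1,0,1,2,0)! = 1/2  (running 1/2)
⟨..|..⟩ = √(12/5)·(1/2) = +0.774597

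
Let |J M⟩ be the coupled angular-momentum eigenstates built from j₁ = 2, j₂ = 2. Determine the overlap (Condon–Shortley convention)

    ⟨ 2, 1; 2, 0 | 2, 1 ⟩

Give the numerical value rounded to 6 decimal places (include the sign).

-0.267261

j₁+j₂−J=2  J+j₁−j₂=2  J−j₁+j₂=2  j₁+j₂+J+1=7
(j₁±m₁, j₂±m₂, J±M) = (3,1,2,2,3,1)
P² = 8/7
sum k=0..1:
  [0] +1/4 = 1/4
  [1] −1/2 = -1/2
S = -1/4
C² = P²·S² = 1/14 ; C = -0.267261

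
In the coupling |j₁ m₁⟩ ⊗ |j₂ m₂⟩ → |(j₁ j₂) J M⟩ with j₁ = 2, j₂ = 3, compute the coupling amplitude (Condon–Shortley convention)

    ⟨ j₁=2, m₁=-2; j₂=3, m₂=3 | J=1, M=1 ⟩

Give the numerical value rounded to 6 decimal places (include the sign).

√[3·4!0!2!/7! · 0!4!6!0!2!0!] = √(6912/7)
  +(−1)^4/∏(4,0,0,2,0,0)! = 1/48  (running 1/48)
⟨..|..⟩ = √(6912/7)·(1/48) = +0.654654

+0.654654  (= +√(3/7))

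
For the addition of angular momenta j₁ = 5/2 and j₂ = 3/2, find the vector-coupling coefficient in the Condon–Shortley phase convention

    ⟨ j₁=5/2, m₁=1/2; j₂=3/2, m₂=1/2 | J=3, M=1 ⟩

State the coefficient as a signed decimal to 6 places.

-0.129099  (= −√(1/60))

j₁+j₂−J=1  J+j₁−j₂=4  J−j₁+j₂=2  j₁+j₂+J+1=8
(j₁±m₁, j₂±m₂, J±M) = (3,2,2,1,4,2)
P² = 48/5
sum k=0..1:
  [0] +1/8 = 1/8
  [1] −1/6 = -1/6
S = -1/24
C² = P²·S² = 1/60 ; C = -0.129099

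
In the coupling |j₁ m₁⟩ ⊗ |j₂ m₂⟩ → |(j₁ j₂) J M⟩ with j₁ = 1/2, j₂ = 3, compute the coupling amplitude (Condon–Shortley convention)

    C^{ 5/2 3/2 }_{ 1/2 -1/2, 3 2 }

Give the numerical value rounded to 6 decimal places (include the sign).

−√(5/7) = -0.845154

triangle: 1!·0!·5!/7! = 120/5040
(j±m)!: 0!·1!·5!·1!·4!·1! = 2880
prefactor² = (2J+1)·Δ·N² = 2880/7
  k=1: −1/(1!·0!·0!·4!·0!·1!) = -1/24
Σ = -1/24  ⇒  CG² = 2880/7·(-1/24)² = 5/7
CG = −√(5/7) = -0.845154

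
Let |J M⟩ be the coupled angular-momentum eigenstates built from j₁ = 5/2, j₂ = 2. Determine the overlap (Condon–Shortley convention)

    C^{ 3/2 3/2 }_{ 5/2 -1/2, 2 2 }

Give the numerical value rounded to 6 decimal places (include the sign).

√[4·3!2!1!/7! · 2!3!4!0!3!0!] = √(576/35)
  +(−1)^3/∏(3,0,0,1,2,0)! = -1/12  (running -1/12)
⟨..|..⟩ = √(576/35)·(-1/12) = -0.338062

−√(4/35) ≈ -0.338062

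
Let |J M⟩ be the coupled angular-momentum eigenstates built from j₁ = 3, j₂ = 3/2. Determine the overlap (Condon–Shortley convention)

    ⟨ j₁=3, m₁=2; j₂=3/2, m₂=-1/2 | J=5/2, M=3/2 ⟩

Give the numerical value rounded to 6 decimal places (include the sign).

√[6·2!4!1!/8! · 5!1!1!2!4!1!] = √(288/7)
  +(−1)^0/∏(0,2,1,1,3,0)! = 1/12  (running 1/12)
  +(−1)^1/∏(1,1,0,0,4,1)! = -1/24  (running 1/24)
⟨..|..⟩ = √(288/7)·(1/24) = +0.267261

+0.267261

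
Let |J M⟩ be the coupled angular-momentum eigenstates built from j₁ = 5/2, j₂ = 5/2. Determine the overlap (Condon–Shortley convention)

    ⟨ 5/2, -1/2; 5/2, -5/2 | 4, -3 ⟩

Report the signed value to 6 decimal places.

+0.707107  (= +√(1/2))

triangle: 1!*4!*4!/10! = 576/3628800
(j±m)!: 2!*3!*0!*5!*1!*7! = 7257600
prefactor² = (2J+1)*Δ*N² = 10368
  k=0: +1/(0!*1!*3!*0!*1!*4!) = 1/144
Σ = 1/144  ⇒  CG² = 10368*1/144² = 1/2
CG = +√(1/2) = +0.707107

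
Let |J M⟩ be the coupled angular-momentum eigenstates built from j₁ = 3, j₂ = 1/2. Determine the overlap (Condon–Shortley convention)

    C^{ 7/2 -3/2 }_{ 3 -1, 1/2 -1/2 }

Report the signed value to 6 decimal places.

+√(5/7) ≈ +0.845154

√[8·0!6!1!/8! · 2!4!0!1!2!5!] = √(11520/7)
  +(−1)^0/∏(0,0,4,0,2,1)! = 1/48  (running 1/48)
⟨..|..⟩ = √(11520/7)·(1/48) = +0.845154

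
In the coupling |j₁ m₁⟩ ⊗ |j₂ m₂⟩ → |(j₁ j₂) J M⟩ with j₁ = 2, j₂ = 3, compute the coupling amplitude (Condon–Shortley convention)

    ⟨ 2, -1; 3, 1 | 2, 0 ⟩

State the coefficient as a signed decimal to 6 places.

triangle: 3!·1!·3!/8! = 36/40320
(j±m)!: 1!·3!·4!·2!·2!·2! = 1152
prefactor² = (2J+1)·Δ·N² = 36/7
  k=2: +1/(2!·1!·1!·2!·0!·1!) = 1/4
  k=3: −1/(3!·0!·0!·1!·1!·2!) = -1/12
Σ = 1/6  ⇒  CG² = 36/7·1/6² = 1/7
CG = +√(1/7) = +0.377964

+√(1/7) ≈ +0.377964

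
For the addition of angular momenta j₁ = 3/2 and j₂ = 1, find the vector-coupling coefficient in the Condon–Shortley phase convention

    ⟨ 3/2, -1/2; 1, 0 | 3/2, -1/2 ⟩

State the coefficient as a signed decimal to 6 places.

√[4·1!2!1!/5! · 1!2!1!1!1!2!] = √(4/15)
  +(−1)^0/∏(0,1,2,1,0,0)! = 1/2  (running 1/2)
  +(−1)^1/∏(1,0,1,0,1,1)! = -1  (running -1/2)
⟨..|..⟩ = √(4/15)·(-1/2) = -0.258199

-0.258199  (= −√(1/15))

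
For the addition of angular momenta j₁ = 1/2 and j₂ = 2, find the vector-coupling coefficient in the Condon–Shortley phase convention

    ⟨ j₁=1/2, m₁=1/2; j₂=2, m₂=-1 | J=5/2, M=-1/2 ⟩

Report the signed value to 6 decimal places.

+√(2/5) = +0.632456

√[6·0!1!4!/6! · 1!0!1!3!2!3!] = √(72/5)
  +(−1)^0/∏(0,0,0,1,1,3)! = 1/6  (running 1/6)
⟨..|..⟩ = √(72/5)·(1/6) = +0.632456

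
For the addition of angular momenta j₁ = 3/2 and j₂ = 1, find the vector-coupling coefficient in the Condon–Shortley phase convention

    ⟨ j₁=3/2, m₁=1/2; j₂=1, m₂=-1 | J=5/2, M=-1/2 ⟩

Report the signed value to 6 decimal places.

j₁+j₂−J=0  J+j₁−j₂=3  J−j₁+j₂=2  j₁+j₂+J+1=6
(j₁±m₁, j₂±m₂, J±M) = (2,1,0,2,2,3)
P² = 24/5
sum k=0..0:
  [0] +1/4 = 1/4
S = 1/4
C² = P²·S² = 3/10 ; C = +0.547723

+0.547723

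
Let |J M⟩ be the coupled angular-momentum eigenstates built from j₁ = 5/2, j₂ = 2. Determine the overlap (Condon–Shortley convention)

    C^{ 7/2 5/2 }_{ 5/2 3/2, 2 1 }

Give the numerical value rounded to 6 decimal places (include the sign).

+√(1/63) = +0.125988

triangle: 1!·4!·3!/9! = 144/362880
(j±m)!: 4!·1!·3!·1!·6!·1! = 103680
prefactor² = (2J+1)·Δ·N² = 2304/7
  k=0: +1/(0!·1!·1!·3!·3!·0!) = 1/36
  k=1: −1/(1!·0!·0!·2!·4!·1!) = -1/48
Σ = 1/144  ⇒  CG² = 2304/7·1/144² = 1/63
CG = +√(1/63) = +0.125988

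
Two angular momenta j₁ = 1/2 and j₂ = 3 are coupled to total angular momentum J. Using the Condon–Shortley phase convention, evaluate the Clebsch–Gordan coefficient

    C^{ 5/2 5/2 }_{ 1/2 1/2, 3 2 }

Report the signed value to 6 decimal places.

√[6·1!0!5!/7! · 1!0!5!1!5!0!] = √(14400/7)
  +(−1)^0/∏(0,1,0,5,0,0)! = 1/120  (running 1/120)
⟨..|..⟩ = √(14400/7)·(1/120) = +0.377964

+0.377964  (= +√(1/7))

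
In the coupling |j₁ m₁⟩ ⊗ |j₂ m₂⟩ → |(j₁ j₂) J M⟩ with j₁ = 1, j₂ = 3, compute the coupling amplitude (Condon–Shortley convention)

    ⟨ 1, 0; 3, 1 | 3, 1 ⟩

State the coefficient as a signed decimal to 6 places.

j₁+j₂−J=1  J+j₁−j₂=1  J−j₁+j₂=5  j₁+j₂+J+1=8
(j₁±m₁, j₂±m₂, J±M) = (1,1,4,2,4,2)
P² = 48
sum k=0..1:
  [0] +1/24 = 1/24
  [1] −1/12 = -1/12
S = -1/24
C² = P²·S² = 1/12 ; C = -0.288675

−√(1/12) = -0.288675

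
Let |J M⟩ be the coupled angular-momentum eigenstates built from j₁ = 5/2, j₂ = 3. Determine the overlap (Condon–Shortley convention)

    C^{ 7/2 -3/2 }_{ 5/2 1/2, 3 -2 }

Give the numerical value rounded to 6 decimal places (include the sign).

+0.308607

triangle: 2!·3!·4!/10! = 288/3628800
(j±m)!: 3!·2!·1!·5!·2!·5! = 345600
prefactor² = (2J+1)·Δ·N² = 1536/7
  k=0: +1/(0!·2!·2!·1!·1!·3!) = 1/24
  k=1: −1/(1!·1!·1!·0!·2!·4!) = -1/48
Σ = 1/48  ⇒  CG² = 1536/7·1/48² = 2/21
CG = +√(2/21) = +0.308607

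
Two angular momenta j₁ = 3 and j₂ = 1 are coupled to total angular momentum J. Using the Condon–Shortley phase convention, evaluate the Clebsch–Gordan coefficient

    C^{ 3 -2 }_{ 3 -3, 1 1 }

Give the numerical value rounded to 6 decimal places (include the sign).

−√(1/4) ≈ -0.500000

triangle: 1!·5!·1!/8! = 120/40320
(j±m)!: 0!·6!·2!·0!·1!·5! = 172800
prefactor² = (2J+1)·Δ·N² = 3600
  k=1: −1/(1!·0!·5!·1!·0!·0!) = -1/120
Σ = -1/120  ⇒  CG² = 3600·(-1/120)² = 1/4
CG = −√(1/4) = -0.500000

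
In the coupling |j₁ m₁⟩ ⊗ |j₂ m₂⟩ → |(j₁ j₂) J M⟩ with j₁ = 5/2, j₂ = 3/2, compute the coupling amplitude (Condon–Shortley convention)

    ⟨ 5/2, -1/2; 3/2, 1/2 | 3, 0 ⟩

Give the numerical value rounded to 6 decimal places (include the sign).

j₁+j₂−J=1  J+j₁−j₂=4  J−j₁+j₂=2  j₁+j₂+J+1=8
(j₁±m₁, j₂±m₂, J±M) = (2,3,2,1,3,3)
P² = 36/5
sum k=0..1:
  [0] +1/12 = 1/12
  [1] −1/4 = -1/4
S = -1/6
C² = P²·S² = 1/5 ; C = -0.447214

−√(1/5) = -0.447214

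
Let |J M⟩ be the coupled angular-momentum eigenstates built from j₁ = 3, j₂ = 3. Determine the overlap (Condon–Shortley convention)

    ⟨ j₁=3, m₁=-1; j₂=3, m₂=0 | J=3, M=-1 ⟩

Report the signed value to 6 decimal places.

√[7·3!3!3!/10! · 2!4!3!3!2!4!] = √(864/25)
  +(−1)^1/∏(1,2,3,2,0,1)! = -1/24  (running -1/24)
  +(−1)^2/∏(2,1,2,1,1,2)! = 1/8  (running 1/12)
  +(−1)^3/∏(3,0,1,0,2,3)! = -1/72  (running 5/72)
⟨..|..⟩ = √(864/25)·(5/72) = +0.408248

+0.408248  (= +√(1/6))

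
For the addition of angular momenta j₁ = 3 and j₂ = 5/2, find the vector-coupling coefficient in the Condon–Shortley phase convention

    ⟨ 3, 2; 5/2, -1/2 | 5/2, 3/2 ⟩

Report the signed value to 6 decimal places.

√[6·3!3!2!/9! · 5!1!2!3!4!1!] = √(288/7)
  +(−1)^0/∏(0,3,1,2,2,0)! = 1/24  (running 1/24)
  +(−1)^1/∏(1,2,0,1,3,1)! = -1/12  (running -1/24)
⟨..|..⟩ = √(288/7)·(-1/24) = -0.267261

-0.267261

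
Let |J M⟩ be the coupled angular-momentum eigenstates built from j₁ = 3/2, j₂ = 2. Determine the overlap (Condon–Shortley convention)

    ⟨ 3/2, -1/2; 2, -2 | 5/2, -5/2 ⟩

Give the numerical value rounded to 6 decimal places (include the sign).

√[6·1!2!3!/7! · 1!2!0!4!0!5!] = √(576/7)
  +(−1)^0/∏(0,1,2,0,0,3)! = 1/12  (running 1/12)
⟨..|..⟩ = √(576/7)·(1/12) = +0.755929

+0.755929  (= +√(4/7))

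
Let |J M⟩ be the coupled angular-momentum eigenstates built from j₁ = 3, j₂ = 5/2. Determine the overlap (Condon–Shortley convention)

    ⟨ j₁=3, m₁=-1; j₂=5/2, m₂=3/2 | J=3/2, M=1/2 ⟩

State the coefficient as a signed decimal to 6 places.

j₁+j₂−J=4  J+j₁−j₂=2  J−j₁+j₂=1  j₁+j₂+J+1=8
(j₁±m₁, j₂±m₂, J±M) = (2,4,4,1,2,1)
P² = 384/35
sum k=3..4:
  [3] −1/6 = -1/6
  [4] +1/48 = 1/48
S = -7/48
C² = P²·S² = 7/30 ; C = -0.483046

-0.483046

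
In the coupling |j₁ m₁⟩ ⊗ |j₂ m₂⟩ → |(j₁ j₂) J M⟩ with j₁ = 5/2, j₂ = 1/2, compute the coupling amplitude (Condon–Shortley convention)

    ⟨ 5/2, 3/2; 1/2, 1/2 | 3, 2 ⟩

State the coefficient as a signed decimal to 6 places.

+0.912871  (= +√(5/6))

j₁+j₂−J=0  J+j₁−j₂=5  J−j₁+j₂=1  j₁+j₂+J+1=7
(j₁±m₁, j₂±m₂, J±M) = (4,1,1,0,5,1)
P² = 480
sum k=0..0:
  [0] +1/24 = 1/24
S = 1/24
C² = P²·S² = 5/6 ; C = +0.912871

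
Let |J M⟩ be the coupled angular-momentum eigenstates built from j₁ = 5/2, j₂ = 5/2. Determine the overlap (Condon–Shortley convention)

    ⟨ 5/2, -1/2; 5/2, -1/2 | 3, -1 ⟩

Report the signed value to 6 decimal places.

j₁+j₂−J=2  J+j₁−j₂=3  J−j₁+j₂=3  j₁+j₂+J+1=9
(j₁±m₁, j₂±m₂, J±M) = (2,3,2,3,2,4)
P² = 48/5
sum k=0..2:
  [0] +1/24 = 1/24
  [1] −1/4 = -1/4
  [2] +1/24 = 1/24
S = -1/6
C² = P²·S² = 4/15 ; C = -0.516398

-0.516398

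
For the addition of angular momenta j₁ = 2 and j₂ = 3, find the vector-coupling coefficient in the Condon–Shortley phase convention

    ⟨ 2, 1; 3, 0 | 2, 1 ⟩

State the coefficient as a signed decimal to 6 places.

triangle: 3!·1!·3!/8! = 36/40320
(j±m)!: 3!·1!·3!·3!·3!·1! = 1296
prefactor² = (2J+1)·Δ·N² = 81/14
  k=0: +1/(0!·3!·1!·3!·0!·0!) = 1/36
  k=1: −1/(1!·2!·0!·2!·1!·1!) = -1/4
Σ = -2/9  ⇒  CG² = 81/14·(-2/9)² = 2/7
CG = −√(2/7) = -0.534522

−√(2/7) = -0.534522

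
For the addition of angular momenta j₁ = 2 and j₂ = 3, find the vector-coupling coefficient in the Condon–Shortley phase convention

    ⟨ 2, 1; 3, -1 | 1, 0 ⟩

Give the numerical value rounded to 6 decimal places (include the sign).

triangle: 4!*0!*2!/7! = 48/5040
(j±m)!: 3!*1!*2!*4!*1!*1! = 288
prefactor² = (2J+1)*Δ*N² = 288/35
  k=1: −1/(1!*3!*0!*1!*0!*1!) = -1/6
Σ = -1/6  ⇒  CG² = 288/35*(-1/6)² = 8/35
CG = −√(8/35) = -0.478091

−√(8/35) ≈ -0.478091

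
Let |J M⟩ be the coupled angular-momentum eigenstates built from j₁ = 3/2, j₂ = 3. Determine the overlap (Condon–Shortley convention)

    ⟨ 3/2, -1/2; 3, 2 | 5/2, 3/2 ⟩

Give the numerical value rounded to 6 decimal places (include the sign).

j₁+j₂−J=2  J+j₁−j₂=1  J−j₁+j₂=4  j₁+j₂+J+1=8
(j₁±m₁, j₂±m₂, J±M) = (1,2,5,1,4,1)
P² = 288/7
sum k=1..2:
  [1] −1/24 = -1/24
  [2] +1/12 = 1/12
S = 1/24
C² = P²·S² = 1/14 ; C = +0.267261

+√(1/14) ≈ +0.267261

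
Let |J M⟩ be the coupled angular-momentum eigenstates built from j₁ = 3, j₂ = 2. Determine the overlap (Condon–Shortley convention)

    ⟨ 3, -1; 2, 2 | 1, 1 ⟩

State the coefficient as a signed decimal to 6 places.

j₁+j₂−J=4  J+j₁−j₂=2  J−j₁+j₂=0  j₁+j₂+J+1=7
(j₁±m₁, j₂±m₂, J±M) = (2,4,4,0,2,0)
P² = 2304/35
sum k=4..4:
  [4] +1/48 = 1/48
S = 1/48
C² = P²·S² = 1/35 ; C = +0.169031

+√(1/35) = +0.169031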